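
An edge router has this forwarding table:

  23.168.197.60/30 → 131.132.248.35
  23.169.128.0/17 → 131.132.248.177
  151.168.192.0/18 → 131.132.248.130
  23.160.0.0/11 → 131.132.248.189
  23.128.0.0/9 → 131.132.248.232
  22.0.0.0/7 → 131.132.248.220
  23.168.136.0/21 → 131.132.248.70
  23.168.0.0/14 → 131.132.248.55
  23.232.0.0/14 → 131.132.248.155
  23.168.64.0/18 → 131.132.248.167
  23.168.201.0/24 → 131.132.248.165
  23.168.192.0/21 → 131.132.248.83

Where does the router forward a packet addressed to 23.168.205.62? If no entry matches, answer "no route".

131.132.248.55

Routes whose prefix contains 23.168.205.62:
  22.0.0.0/7 (22.0.0.0 - 23.255.255.255) -> 131.132.248.220
  23.128.0.0/9 (23.128.0.0 - 23.255.255.255) -> 131.132.248.232
  23.160.0.0/11 (23.160.0.0 - 23.191.255.255) -> 131.132.248.189
  23.168.0.0/14 (23.168.0.0 - 23.171.255.255) -> 131.132.248.55
More-specific entries that do NOT match:
  23.168.197.60/30 (23.168.197.60 - 23.168.197.63) does not contain 23.168.205.62
  23.168.201.0/24 (23.168.201.0 - 23.168.201.255) does not contain 23.168.205.62
  23.168.136.0/21 (23.168.136.0 - 23.168.143.255) does not contain 23.168.205.62
  23.168.192.0/21 (23.168.192.0 - 23.168.199.255) does not contain 23.168.205.62
  151.168.192.0/18 (151.168.192.0 - 151.168.255.255) does not contain 23.168.205.62
  23.168.64.0/18 (23.168.64.0 - 23.168.127.255) does not contain 23.168.205.62
  23.169.128.0/17 (23.169.128.0 - 23.169.255.255) does not contain 23.168.205.62
Longest matching prefix is /14 -> next hop 131.132.248.55.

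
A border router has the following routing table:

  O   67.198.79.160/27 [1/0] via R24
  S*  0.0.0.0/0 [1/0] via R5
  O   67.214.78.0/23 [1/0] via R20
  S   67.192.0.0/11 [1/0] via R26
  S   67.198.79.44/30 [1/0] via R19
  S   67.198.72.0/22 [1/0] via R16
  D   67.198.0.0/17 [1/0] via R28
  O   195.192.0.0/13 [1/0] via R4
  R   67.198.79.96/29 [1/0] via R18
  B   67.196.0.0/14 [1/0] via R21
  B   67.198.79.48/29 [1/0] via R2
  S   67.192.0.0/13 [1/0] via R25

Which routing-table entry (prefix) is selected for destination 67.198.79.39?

Entries matching 67.198.79.39:
  0.0.0.0/0 (default, matches everything)
  67.192.0.0/11 (67.192.0.0 - 67.223.255.255)
  67.192.0.0/13 (67.192.0.0 - 67.199.255.255)
  67.196.0.0/14 (67.196.0.0 - 67.199.255.255)
  67.198.0.0/17 (67.198.0.0 - 67.198.127.255)
Most specific is 67.198.0.0/17.

67.198.0.0/17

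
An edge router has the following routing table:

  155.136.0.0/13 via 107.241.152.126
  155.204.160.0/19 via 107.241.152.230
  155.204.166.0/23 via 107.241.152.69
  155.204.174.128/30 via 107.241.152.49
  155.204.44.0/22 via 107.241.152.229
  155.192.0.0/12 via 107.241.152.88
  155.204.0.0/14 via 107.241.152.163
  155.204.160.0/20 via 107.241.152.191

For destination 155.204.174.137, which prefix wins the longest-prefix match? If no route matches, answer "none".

Entries matching 155.204.174.137:
  155.192.0.0/12 (155.192.0.0 - 155.207.255.255)
  155.204.0.0/14 (155.204.0.0 - 155.207.255.255)
  155.204.160.0/19 (155.204.160.0 - 155.204.191.255)
  155.204.160.0/20 (155.204.160.0 - 155.204.175.255)
Most specific is 155.204.160.0/20.

155.204.160.0/20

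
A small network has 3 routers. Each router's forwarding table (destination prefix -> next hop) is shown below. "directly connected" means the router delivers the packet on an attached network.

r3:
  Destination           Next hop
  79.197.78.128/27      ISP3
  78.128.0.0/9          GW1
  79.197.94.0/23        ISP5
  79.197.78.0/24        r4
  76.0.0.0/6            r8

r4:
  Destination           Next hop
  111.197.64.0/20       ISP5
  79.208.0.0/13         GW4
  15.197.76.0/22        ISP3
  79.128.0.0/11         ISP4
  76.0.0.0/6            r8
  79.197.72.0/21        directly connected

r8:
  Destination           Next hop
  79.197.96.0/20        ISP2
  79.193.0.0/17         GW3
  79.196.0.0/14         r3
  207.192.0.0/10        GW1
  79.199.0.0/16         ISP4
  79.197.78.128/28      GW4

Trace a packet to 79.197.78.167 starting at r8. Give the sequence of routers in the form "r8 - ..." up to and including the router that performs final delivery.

r8 - r3 - r4

At r8: longest match for 79.197.78.167 is 79.196.0.0/14 -> r3
At r3: longest match for 79.197.78.167 is 79.197.78.0/24 -> r4
At r4: longest match for 79.197.78.167 is 79.197.72.0/21 -> directly connected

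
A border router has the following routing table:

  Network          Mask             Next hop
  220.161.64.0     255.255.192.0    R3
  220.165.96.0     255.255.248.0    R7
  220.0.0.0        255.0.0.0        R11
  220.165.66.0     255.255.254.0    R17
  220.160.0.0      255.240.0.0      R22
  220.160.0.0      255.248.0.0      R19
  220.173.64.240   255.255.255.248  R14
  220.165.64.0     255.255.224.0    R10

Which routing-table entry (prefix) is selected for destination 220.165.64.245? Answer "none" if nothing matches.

220.165.64.0/19

Entries matching 220.165.64.245:
  220.0.0.0/8 (220.0.0.0 - 220.255.255.255)
  220.160.0.0/12 (220.160.0.0 - 220.175.255.255)
  220.160.0.0/13 (220.160.0.0 - 220.167.255.255)
  220.165.64.0/19 (220.165.64.0 - 220.165.95.255)
Most specific is 220.165.64.0/19.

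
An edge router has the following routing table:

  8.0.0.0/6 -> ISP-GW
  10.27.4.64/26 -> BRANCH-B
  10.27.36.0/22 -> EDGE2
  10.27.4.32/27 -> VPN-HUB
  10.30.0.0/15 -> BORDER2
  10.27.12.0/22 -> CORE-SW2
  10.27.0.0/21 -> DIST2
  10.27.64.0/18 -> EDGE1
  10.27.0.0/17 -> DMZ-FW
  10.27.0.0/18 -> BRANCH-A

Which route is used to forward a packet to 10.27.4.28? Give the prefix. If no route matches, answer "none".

10.27.0.0/21

Entries matching 10.27.4.28:
  8.0.0.0/6 (8.0.0.0 - 11.255.255.255)
  10.27.0.0/17 (10.27.0.0 - 10.27.127.255)
  10.27.0.0/18 (10.27.0.0 - 10.27.63.255)
  10.27.0.0/21 (10.27.0.0 - 10.27.7.255)
Most specific is 10.27.0.0/21.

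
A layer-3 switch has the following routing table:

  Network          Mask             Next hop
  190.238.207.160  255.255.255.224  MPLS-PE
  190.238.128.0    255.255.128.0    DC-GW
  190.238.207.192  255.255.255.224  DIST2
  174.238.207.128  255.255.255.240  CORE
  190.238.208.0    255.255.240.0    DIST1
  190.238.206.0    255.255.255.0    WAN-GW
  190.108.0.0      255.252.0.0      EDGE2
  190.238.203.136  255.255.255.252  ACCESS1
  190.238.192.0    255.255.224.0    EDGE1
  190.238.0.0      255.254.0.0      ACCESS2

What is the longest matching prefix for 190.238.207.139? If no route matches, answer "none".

190.238.192.0/19

Entries matching 190.238.207.139:
  190.238.0.0/15 (190.238.0.0 - 190.239.255.255)
  190.238.128.0/17 (190.238.128.0 - 190.238.255.255)
  190.238.192.0/19 (190.238.192.0 - 190.238.223.255)
Most specific is 190.238.192.0/19.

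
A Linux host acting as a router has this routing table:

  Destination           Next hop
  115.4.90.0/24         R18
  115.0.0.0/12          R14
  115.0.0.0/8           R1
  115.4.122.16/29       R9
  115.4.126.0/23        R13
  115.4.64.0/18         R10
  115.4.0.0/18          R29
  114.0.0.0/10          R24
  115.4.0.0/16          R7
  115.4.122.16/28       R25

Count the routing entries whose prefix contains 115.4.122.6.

4

Prefixes containing 115.4.122.6:
  115.0.0.0/8 (115.0.0.0 - 115.255.255.255)
  115.0.0.0/12 (115.0.0.0 - 115.15.255.255)
  115.4.0.0/16 (115.4.0.0 - 115.4.255.255)
  115.4.64.0/18 (115.4.64.0 - 115.4.127.255)
Total matching entries: 4.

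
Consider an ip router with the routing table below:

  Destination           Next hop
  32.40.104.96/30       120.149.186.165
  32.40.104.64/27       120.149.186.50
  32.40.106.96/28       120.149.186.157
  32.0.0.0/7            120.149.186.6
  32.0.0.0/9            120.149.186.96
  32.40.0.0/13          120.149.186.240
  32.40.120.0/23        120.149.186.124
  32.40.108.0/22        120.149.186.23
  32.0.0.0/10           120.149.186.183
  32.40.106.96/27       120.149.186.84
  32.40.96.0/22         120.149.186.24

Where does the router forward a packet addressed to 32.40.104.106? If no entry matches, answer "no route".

120.149.186.240

Routes whose prefix contains 32.40.104.106:
  32.0.0.0/7 (32.0.0.0 - 33.255.255.255) -> 120.149.186.6
  32.0.0.0/9 (32.0.0.0 - 32.127.255.255) -> 120.149.186.96
  32.0.0.0/10 (32.0.0.0 - 32.63.255.255) -> 120.149.186.183
  32.40.0.0/13 (32.40.0.0 - 32.47.255.255) -> 120.149.186.240
More-specific entries that do NOT match:
  32.40.104.96/30 (32.40.104.96 - 32.40.104.99) does not contain 32.40.104.106
  32.40.106.96/28 (32.40.106.96 - 32.40.106.111) does not contain 32.40.104.106
  32.40.104.64/27 (32.40.104.64 - 32.40.104.95) does not contain 32.40.104.106
  32.40.106.96/27 (32.40.106.96 - 32.40.106.127) does not contain 32.40.104.106
  32.40.120.0/23 (32.40.120.0 - 32.40.121.255) does not contain 32.40.104.106
  32.40.108.0/22 (32.40.108.0 - 32.40.111.255) does not contain 32.40.104.106
  32.40.96.0/22 (32.40.96.0 - 32.40.99.255) does not contain 32.40.104.106
Longest matching prefix is /13 -> next hop 120.149.186.240.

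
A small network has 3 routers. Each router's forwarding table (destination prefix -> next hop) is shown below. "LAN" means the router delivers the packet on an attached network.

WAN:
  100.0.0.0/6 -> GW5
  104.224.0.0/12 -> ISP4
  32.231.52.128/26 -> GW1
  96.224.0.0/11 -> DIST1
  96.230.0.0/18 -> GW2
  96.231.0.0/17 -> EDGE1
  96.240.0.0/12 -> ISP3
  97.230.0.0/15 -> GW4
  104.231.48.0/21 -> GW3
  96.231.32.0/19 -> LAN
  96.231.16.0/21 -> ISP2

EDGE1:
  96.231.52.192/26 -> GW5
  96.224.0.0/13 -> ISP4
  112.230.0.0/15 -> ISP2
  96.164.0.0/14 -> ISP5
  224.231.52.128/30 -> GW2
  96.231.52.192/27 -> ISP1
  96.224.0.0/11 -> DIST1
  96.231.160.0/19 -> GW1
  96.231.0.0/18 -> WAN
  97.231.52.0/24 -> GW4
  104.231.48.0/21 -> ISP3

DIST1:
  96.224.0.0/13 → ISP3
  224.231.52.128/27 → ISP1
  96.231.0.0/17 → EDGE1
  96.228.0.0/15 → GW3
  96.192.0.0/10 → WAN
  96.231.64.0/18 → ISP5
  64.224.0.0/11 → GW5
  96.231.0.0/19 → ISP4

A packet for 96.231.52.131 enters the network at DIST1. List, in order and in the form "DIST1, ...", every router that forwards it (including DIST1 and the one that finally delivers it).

At DIST1: longest match for 96.231.52.131 is 96.231.0.0/17 -> EDGE1
At EDGE1: longest match for 96.231.52.131 is 96.231.0.0/18 -> WAN
At WAN: longest match for 96.231.52.131 is 96.231.32.0/19 -> LAN

DIST1, EDGE1, WAN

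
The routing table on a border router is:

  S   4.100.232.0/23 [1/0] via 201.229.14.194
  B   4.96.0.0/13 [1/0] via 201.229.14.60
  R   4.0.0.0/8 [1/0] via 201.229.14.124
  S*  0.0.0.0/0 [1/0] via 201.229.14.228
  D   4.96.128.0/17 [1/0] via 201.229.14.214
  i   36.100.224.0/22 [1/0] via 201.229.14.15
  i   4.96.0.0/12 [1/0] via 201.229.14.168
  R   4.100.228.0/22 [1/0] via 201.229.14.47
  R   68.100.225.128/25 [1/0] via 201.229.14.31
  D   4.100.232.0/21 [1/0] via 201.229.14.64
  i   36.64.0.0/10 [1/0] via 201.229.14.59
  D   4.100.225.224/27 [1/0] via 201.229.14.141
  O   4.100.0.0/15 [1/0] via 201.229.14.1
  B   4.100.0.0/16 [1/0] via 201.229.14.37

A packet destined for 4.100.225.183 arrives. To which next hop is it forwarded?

Routes whose prefix contains 4.100.225.183:
  0.0.0.0/0 (default, matches everything) -> 201.229.14.228
  4.0.0.0/8 (4.0.0.0 - 4.255.255.255) -> 201.229.14.124
  4.96.0.0/12 (4.96.0.0 - 4.111.255.255) -> 201.229.14.168
  4.96.0.0/13 (4.96.0.0 - 4.103.255.255) -> 201.229.14.60
  4.100.0.0/15 (4.100.0.0 - 4.101.255.255) -> 201.229.14.1
  4.100.0.0/16 (4.100.0.0 - 4.100.255.255) -> 201.229.14.37
More-specific entries that do NOT match:
  4.100.225.224/27 (4.100.225.224 - 4.100.225.255) does not contain 4.100.225.183
  68.100.225.128/25 (68.100.225.128 - 68.100.225.255) does not contain 4.100.225.183
  4.100.232.0/23 (4.100.232.0 - 4.100.233.255) does not contain 4.100.225.183
  36.100.224.0/22 (36.100.224.0 - 36.100.227.255) does not contain 4.100.225.183
  4.100.228.0/22 (4.100.228.0 - 4.100.231.255) does not contain 4.100.225.183
  4.100.232.0/21 (4.100.232.0 - 4.100.239.255) does not contain 4.100.225.183
  4.96.128.0/17 (4.96.128.0 - 4.96.255.255) does not contain 4.100.225.183
Longest matching prefix is /16 -> next hop 201.229.14.37.

201.229.14.37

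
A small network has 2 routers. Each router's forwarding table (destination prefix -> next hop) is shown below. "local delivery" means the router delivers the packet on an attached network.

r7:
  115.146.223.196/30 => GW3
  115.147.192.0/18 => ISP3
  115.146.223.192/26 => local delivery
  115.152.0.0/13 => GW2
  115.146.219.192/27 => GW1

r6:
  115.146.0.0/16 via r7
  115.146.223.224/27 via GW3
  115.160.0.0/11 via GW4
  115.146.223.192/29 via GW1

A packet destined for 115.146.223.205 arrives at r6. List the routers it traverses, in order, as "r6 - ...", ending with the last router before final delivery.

r6 - r7

At r6: longest match for 115.146.223.205 is 115.146.0.0/16 -> r7
At r7: longest match for 115.146.223.205 is 115.146.223.192/26 -> local delivery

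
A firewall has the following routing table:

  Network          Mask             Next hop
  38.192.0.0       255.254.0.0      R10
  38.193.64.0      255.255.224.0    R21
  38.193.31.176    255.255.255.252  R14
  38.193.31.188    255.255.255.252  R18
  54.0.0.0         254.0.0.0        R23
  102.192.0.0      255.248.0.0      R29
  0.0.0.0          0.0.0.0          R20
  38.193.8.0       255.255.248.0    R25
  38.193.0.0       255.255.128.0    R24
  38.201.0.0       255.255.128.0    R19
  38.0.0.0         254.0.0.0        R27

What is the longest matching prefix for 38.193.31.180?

Entries matching 38.193.31.180:
  0.0.0.0/0 (default, matches everything)
  38.0.0.0/7 (38.0.0.0 - 39.255.255.255)
  38.192.0.0/15 (38.192.0.0 - 38.193.255.255)
  38.193.0.0/17 (38.193.0.0 - 38.193.127.255)
Most specific is 38.193.0.0/17.

38.193.0.0/17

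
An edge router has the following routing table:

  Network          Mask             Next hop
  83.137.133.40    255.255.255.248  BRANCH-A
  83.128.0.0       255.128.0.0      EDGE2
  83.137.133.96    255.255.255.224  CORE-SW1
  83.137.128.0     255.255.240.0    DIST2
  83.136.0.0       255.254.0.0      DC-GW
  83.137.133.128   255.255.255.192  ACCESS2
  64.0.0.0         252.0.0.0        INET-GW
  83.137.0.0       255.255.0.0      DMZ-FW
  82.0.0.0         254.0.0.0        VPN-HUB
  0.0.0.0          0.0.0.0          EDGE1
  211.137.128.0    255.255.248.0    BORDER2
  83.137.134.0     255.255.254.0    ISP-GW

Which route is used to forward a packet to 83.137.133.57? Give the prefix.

83.137.128.0/20

Entries matching 83.137.133.57:
  0.0.0.0/0 (default, matches everything)
  82.0.0.0/7 (82.0.0.0 - 83.255.255.255)
  83.128.0.0/9 (83.128.0.0 - 83.255.255.255)
  83.136.0.0/15 (83.136.0.0 - 83.137.255.255)
  83.137.0.0/16 (83.137.0.0 - 83.137.255.255)
  83.137.128.0/20 (83.137.128.0 - 83.137.143.255)
Most specific is 83.137.128.0/20.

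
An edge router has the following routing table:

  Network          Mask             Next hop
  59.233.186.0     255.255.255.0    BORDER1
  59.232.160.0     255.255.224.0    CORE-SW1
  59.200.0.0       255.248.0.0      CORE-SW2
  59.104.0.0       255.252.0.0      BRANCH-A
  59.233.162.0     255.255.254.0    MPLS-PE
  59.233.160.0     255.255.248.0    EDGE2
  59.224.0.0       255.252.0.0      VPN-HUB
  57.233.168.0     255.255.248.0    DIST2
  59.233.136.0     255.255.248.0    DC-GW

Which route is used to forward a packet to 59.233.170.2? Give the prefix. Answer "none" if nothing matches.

59.233.170.2 is outside every listed prefix and there is no default route.

none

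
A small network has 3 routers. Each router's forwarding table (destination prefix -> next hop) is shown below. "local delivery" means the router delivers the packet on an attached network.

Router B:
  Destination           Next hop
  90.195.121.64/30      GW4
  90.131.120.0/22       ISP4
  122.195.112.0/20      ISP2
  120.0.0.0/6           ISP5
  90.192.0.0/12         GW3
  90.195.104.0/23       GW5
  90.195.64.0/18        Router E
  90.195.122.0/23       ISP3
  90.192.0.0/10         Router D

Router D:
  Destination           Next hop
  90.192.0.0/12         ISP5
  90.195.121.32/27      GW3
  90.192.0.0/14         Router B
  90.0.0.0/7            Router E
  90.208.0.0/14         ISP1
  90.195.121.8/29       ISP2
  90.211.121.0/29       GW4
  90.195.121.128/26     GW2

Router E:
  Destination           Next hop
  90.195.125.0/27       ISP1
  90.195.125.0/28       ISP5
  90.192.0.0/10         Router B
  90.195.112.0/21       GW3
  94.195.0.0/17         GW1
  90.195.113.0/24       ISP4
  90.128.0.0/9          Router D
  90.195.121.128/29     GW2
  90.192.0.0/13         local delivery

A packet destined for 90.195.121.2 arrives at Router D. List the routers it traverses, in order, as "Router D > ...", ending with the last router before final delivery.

At Router D: longest match for 90.195.121.2 is 90.192.0.0/14 -> Router B
At Router B: longest match for 90.195.121.2 is 90.195.64.0/18 -> Router E
At Router E: longest match for 90.195.121.2 is 90.192.0.0/13 -> local delivery

Router D > Router B > Router E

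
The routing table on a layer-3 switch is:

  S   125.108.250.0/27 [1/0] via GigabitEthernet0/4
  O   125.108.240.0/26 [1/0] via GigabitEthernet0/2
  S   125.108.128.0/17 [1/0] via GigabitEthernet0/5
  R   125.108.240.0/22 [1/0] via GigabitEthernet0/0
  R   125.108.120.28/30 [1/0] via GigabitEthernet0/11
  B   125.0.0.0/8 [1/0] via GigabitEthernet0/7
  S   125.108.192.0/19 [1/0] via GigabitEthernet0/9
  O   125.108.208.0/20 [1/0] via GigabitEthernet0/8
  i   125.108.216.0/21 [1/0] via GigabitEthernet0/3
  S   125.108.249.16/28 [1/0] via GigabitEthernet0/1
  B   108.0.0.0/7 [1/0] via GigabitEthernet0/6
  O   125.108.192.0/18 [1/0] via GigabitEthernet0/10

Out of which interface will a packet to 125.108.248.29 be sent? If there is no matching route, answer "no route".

Routes whose prefix contains 125.108.248.29:
  125.0.0.0/8 (125.0.0.0 - 125.255.255.255) -> GigabitEthernet0/7
  125.108.128.0/17 (125.108.128.0 - 125.108.255.255) -> GigabitEthernet0/5
  125.108.192.0/18 (125.108.192.0 - 125.108.255.255) -> GigabitEthernet0/10
More-specific entries that do NOT match:
  125.108.120.28/30 (125.108.120.28 - 125.108.120.31) does not contain 125.108.248.29
  125.108.249.16/28 (125.108.249.16 - 125.108.249.31) does not contain 125.108.248.29
  125.108.250.0/27 (125.108.250.0 - 125.108.250.31) does not contain 125.108.248.29
  125.108.240.0/26 (125.108.240.0 - 125.108.240.63) does not contain 125.108.248.29
  125.108.240.0/22 (125.108.240.0 - 125.108.243.255) does not contain 125.108.248.29
  125.108.216.0/21 (125.108.216.0 - 125.108.223.255) does not contain 125.108.248.29
  125.108.208.0/20 (125.108.208.0 - 125.108.223.255) does not contain 125.108.248.29
  125.108.192.0/19 (125.108.192.0 - 125.108.223.255) does not contain 125.108.248.29
Longest matching prefix is /18 -> interface GigabitEthernet0/10.

GigabitEthernet0/10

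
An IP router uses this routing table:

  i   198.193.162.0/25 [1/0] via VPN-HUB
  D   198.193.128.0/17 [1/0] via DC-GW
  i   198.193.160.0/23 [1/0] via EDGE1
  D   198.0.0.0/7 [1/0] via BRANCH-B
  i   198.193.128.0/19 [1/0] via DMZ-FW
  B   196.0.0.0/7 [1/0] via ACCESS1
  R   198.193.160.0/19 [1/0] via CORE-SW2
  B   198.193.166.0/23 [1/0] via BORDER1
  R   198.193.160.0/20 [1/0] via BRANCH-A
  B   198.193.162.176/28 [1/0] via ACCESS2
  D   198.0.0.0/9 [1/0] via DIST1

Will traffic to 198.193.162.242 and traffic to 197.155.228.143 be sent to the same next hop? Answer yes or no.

no

198.193.162.242: longest match 198.193.160.0/20 -> BRANCH-A
197.155.228.143: longest match 196.0.0.0/7 -> ACCESS1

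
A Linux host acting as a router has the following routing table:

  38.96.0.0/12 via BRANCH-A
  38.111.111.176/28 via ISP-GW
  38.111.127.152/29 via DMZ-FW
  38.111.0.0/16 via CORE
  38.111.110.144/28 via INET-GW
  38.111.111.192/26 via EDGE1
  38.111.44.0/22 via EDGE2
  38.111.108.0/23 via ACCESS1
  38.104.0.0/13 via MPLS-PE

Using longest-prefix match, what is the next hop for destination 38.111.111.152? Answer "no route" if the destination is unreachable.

CORE

Routes whose prefix contains 38.111.111.152:
  38.96.0.0/12 (38.96.0.0 - 38.111.255.255) -> BRANCH-A
  38.104.0.0/13 (38.104.0.0 - 38.111.255.255) -> MPLS-PE
  38.111.0.0/16 (38.111.0.0 - 38.111.255.255) -> CORE
More-specific entries that do NOT match:
  38.111.127.152/29 (38.111.127.152 - 38.111.127.159) does not contain 38.111.111.152
  38.111.111.176/28 (38.111.111.176 - 38.111.111.191) does not contain 38.111.111.152
  38.111.110.144/28 (38.111.110.144 - 38.111.110.159) does not contain 38.111.111.152
  38.111.111.192/26 (38.111.111.192 - 38.111.111.255) does not contain 38.111.111.152
  38.111.108.0/23 (38.111.108.0 - 38.111.109.255) does not contain 38.111.111.152
  38.111.44.0/22 (38.111.44.0 - 38.111.47.255) does not contain 38.111.111.152
Longest matching prefix is /16 -> next hop CORE.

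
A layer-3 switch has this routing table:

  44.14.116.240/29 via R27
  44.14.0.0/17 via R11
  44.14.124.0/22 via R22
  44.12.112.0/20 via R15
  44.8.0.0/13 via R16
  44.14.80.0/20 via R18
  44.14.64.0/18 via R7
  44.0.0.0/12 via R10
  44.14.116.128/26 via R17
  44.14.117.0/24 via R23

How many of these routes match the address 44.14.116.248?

Prefixes containing 44.14.116.248:
  44.0.0.0/12 (44.0.0.0 - 44.15.255.255)
  44.8.0.0/13 (44.8.0.0 - 44.15.255.255)
  44.14.0.0/17 (44.14.0.0 - 44.14.127.255)
  44.14.64.0/18 (44.14.64.0 - 44.14.127.255)
Total matching entries: 4.

4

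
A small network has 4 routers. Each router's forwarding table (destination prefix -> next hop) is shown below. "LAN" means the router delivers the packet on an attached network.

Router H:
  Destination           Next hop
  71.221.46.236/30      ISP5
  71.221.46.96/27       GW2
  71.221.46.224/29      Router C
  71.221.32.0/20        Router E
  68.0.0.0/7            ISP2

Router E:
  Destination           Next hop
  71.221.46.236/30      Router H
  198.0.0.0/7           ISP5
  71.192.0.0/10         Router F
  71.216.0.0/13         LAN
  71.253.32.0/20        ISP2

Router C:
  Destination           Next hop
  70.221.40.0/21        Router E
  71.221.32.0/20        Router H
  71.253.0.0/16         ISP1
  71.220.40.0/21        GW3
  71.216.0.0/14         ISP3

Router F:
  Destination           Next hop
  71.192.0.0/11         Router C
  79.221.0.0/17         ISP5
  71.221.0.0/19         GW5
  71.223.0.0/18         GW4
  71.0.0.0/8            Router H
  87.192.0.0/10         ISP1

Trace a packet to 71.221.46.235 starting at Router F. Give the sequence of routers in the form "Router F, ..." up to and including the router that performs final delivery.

Router F, Router C, Router H, Router E

At Router F: longest match for 71.221.46.235 is 71.192.0.0/11 -> Router C
At Router C: longest match for 71.221.46.235 is 71.221.32.0/20 -> Router H
At Router H: longest match for 71.221.46.235 is 71.221.32.0/20 -> Router E
At Router E: longest match for 71.221.46.235 is 71.216.0.0/13 -> LAN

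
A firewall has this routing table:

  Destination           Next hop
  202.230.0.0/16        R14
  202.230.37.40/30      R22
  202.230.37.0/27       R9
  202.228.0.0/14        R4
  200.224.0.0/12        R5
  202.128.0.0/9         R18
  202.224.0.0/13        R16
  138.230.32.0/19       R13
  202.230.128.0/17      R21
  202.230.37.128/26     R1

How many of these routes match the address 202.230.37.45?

Prefixes containing 202.230.37.45:
  202.128.0.0/9 (202.128.0.0 - 202.255.255.255)
  202.224.0.0/13 (202.224.0.0 - 202.231.255.255)
  202.228.0.0/14 (202.228.0.0 - 202.231.255.255)
  202.230.0.0/16 (202.230.0.0 - 202.230.255.255)
Total matching entries: 4.

4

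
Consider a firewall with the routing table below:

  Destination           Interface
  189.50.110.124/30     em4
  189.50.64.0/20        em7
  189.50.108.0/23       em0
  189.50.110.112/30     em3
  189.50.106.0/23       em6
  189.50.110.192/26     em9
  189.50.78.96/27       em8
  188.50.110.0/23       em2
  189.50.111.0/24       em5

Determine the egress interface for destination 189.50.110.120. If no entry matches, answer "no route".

No entry's prefix contains 189.50.110.120; there is no default route.

no route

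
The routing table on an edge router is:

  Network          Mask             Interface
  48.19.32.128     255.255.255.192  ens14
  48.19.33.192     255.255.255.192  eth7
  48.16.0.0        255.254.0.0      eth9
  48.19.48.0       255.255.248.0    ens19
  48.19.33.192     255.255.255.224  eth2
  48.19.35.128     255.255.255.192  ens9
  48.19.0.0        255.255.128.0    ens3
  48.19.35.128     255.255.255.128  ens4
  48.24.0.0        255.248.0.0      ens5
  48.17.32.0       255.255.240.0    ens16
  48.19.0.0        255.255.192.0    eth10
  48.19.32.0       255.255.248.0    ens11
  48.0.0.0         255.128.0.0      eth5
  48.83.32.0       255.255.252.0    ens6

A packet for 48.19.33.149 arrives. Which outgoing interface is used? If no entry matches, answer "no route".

Routes whose prefix contains 48.19.33.149:
  48.0.0.0/9 (48.0.0.0 - 48.127.255.255) -> eth5
  48.19.0.0/17 (48.19.0.0 - 48.19.127.255) -> ens3
  48.19.0.0/18 (48.19.0.0 - 48.19.63.255) -> eth10
  48.19.32.0/21 (48.19.32.0 - 48.19.39.255) -> ens11
More-specific entries that do NOT match:
  48.19.33.192/27 (48.19.33.192 - 48.19.33.223) does not contain 48.19.33.149
  48.19.32.128/26 (48.19.32.128 - 48.19.32.191) does not contain 48.19.33.149
  48.19.33.192/26 (48.19.33.192 - 48.19.33.255) does not contain 48.19.33.149
  48.19.35.128/26 (48.19.35.128 - 48.19.35.191) does not contain 48.19.33.149
  48.19.35.128/25 (48.19.35.128 - 48.19.35.255) does not contain 48.19.33.149
  48.83.32.0/22 (48.83.32.0 - 48.83.35.255) does not contain 48.19.33.149
Longest matching prefix is /21 -> interface ens11.

ens11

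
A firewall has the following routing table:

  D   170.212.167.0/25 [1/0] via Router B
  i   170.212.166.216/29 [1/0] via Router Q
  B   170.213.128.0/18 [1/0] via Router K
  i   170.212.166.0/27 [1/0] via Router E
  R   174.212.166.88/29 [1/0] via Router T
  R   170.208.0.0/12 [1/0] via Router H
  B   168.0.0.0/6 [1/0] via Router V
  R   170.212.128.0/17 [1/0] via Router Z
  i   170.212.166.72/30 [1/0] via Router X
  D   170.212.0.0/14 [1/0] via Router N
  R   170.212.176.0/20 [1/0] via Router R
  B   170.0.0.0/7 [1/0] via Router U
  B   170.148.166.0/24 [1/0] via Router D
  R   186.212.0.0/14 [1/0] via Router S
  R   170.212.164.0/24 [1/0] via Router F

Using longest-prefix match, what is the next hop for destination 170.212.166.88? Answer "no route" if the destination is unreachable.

Routes whose prefix contains 170.212.166.88:
  168.0.0.0/6 (168.0.0.0 - 171.255.255.255) -> Router V
  170.0.0.0/7 (170.0.0.0 - 171.255.255.255) -> Router U
  170.208.0.0/12 (170.208.0.0 - 170.223.255.255) -> Router H
  170.212.0.0/14 (170.212.0.0 - 170.215.255.255) -> Router N
  170.212.128.0/17 (170.212.128.0 - 170.212.255.255) -> Router Z
More-specific entries that do NOT match:
  170.212.166.72/30 (170.212.166.72 - 170.212.166.75) does not contain 170.212.166.88
  170.212.166.216/29 (170.212.166.216 - 170.212.166.223) does not contain 170.212.166.88
  174.212.166.88/29 (174.212.166.88 - 174.212.166.95) does not contain 170.212.166.88
  170.212.166.0/27 (170.212.166.0 - 170.212.166.31) does not contain 170.212.166.88
  170.212.167.0/25 (170.212.167.0 - 170.212.167.127) does not contain 170.212.166.88
  170.148.166.0/24 (170.148.166.0 - 170.148.166.255) does not contain 170.212.166.88
  170.212.164.0/24 (170.212.164.0 - 170.212.164.255) does not contain 170.212.166.88
  170.212.176.0/20 (170.212.176.0 - 170.212.191.255) does not contain 170.212.166.88
  170.213.128.0/18 (170.213.128.0 - 170.213.191.255) does not contain 170.212.166.88
Longest matching prefix is /17 -> next hop Router Z.

Router Z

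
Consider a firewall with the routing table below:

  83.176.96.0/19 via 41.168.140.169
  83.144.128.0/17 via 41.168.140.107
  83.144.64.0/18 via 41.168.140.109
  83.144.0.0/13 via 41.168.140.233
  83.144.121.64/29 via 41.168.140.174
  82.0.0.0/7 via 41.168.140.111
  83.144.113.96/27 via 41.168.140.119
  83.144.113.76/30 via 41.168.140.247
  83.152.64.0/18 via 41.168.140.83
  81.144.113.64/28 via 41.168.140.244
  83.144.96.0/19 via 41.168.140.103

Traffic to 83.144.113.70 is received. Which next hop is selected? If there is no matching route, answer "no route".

Routes whose prefix contains 83.144.113.70:
  82.0.0.0/7 (82.0.0.0 - 83.255.255.255) -> 41.168.140.111
  83.144.0.0/13 (83.144.0.0 - 83.151.255.255) -> 41.168.140.233
  83.144.64.0/18 (83.144.64.0 - 83.144.127.255) -> 41.168.140.109
  83.144.96.0/19 (83.144.96.0 - 83.144.127.255) -> 41.168.140.103
More-specific entries that do NOT match:
  83.144.113.76/30 (83.144.113.76 - 83.144.113.79) does not contain 83.144.113.70
  83.144.121.64/29 (83.144.121.64 - 83.144.121.71) does not contain 83.144.113.70
  81.144.113.64/28 (81.144.113.64 - 81.144.113.79) does not contain 83.144.113.70
  83.144.113.96/27 (83.144.113.96 - 83.144.113.127) does not contain 83.144.113.70
Longest matching prefix is /19 -> next hop 41.168.140.103.

41.168.140.103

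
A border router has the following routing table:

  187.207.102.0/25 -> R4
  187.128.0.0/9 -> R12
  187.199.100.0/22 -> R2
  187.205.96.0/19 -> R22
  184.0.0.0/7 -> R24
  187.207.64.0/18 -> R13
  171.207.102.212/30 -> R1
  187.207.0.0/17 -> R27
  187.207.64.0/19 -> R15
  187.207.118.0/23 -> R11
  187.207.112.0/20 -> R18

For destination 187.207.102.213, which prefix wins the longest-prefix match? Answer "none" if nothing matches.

187.207.64.0/18

Entries matching 187.207.102.213:
  187.128.0.0/9 (187.128.0.0 - 187.255.255.255)
  187.207.0.0/17 (187.207.0.0 - 187.207.127.255)
  187.207.64.0/18 (187.207.64.0 - 187.207.127.255)
Most specific is 187.207.64.0/18.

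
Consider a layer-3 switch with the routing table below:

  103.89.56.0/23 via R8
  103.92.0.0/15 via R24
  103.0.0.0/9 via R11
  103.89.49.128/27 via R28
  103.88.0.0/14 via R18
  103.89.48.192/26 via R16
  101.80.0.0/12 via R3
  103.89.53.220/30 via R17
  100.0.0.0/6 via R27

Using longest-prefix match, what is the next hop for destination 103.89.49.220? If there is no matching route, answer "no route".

Routes whose prefix contains 103.89.49.220:
  100.0.0.0/6 (100.0.0.0 - 103.255.255.255) -> R27
  103.0.0.0/9 (103.0.0.0 - 103.127.255.255) -> R11
  103.88.0.0/14 (103.88.0.0 - 103.91.255.255) -> R18
More-specific entries that do NOT match:
  103.89.53.220/30 (103.89.53.220 - 103.89.53.223) does not contain 103.89.49.220
  103.89.49.128/27 (103.89.49.128 - 103.89.49.159) does not contain 103.89.49.220
  103.89.48.192/26 (103.89.48.192 - 103.89.48.255) does not contain 103.89.49.220
  103.89.56.0/23 (103.89.56.0 - 103.89.57.255) does not contain 103.89.49.220
  103.92.0.0/15 (103.92.0.0 - 103.93.255.255) does not contain 103.89.49.220
Longest matching prefix is /14 -> next hop R18.

R18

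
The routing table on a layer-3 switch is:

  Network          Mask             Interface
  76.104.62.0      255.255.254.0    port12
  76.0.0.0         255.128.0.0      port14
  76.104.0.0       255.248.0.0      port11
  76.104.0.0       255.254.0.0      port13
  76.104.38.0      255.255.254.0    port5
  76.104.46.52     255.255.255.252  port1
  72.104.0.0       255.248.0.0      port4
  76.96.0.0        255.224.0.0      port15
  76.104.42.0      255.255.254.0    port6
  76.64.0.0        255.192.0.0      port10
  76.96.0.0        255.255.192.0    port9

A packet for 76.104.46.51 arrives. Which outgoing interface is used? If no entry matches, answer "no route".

port13

Routes whose prefix contains 76.104.46.51:
  76.0.0.0/9 (76.0.0.0 - 76.127.255.255) -> port14
  76.64.0.0/10 (76.64.0.0 - 76.127.255.255) -> port10
  76.96.0.0/11 (76.96.0.0 - 76.127.255.255) -> port15
  76.104.0.0/13 (76.104.0.0 - 76.111.255.255) -> port11
  76.104.0.0/15 (76.104.0.0 - 76.105.255.255) -> port13
More-specific entries that do NOT match:
  76.104.46.52/30 (76.104.46.52 - 76.104.46.55) does not contain 76.104.46.51
  76.104.62.0/23 (76.104.62.0 - 76.104.63.255) does not contain 76.104.46.51
  76.104.38.0/23 (76.104.38.0 - 76.104.39.255) does not contain 76.104.46.51
  76.104.42.0/23 (76.104.42.0 - 76.104.43.255) does not contain 76.104.46.51
  76.96.0.0/18 (76.96.0.0 - 76.96.63.255) does not contain 76.104.46.51
Longest matching prefix is /15 -> interface port13.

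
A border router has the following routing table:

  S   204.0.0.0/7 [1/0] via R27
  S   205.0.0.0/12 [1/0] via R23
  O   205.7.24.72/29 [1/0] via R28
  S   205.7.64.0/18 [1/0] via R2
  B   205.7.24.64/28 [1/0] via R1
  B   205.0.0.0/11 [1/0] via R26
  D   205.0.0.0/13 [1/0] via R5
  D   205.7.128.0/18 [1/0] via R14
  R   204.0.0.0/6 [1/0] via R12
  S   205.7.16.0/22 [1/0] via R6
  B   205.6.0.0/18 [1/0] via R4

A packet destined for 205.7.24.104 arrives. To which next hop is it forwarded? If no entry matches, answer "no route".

Routes whose prefix contains 205.7.24.104:
  204.0.0.0/6 (204.0.0.0 - 207.255.255.255) -> R12
  204.0.0.0/7 (204.0.0.0 - 205.255.255.255) -> R27
  205.0.0.0/11 (205.0.0.0 - 205.31.255.255) -> R26
  205.0.0.0/12 (205.0.0.0 - 205.15.255.255) -> R23
  205.0.0.0/13 (205.0.0.0 - 205.7.255.255) -> R5
More-specific entries that do NOT match:
  205.7.24.72/29 (205.7.24.72 - 205.7.24.79) does not contain 205.7.24.104
  205.7.24.64/28 (205.7.24.64 - 205.7.24.79) does not contain 205.7.24.104
  205.7.16.0/22 (205.7.16.0 - 205.7.19.255) does not contain 205.7.24.104
  205.7.64.0/18 (205.7.64.0 - 205.7.127.255) does not contain 205.7.24.104
  205.7.128.0/18 (205.7.128.0 - 205.7.191.255) does not contain 205.7.24.104
  205.6.0.0/18 (205.6.0.0 - 205.6.63.255) does not contain 205.7.24.104
Longest matching prefix is /13 -> next hop R5.

R5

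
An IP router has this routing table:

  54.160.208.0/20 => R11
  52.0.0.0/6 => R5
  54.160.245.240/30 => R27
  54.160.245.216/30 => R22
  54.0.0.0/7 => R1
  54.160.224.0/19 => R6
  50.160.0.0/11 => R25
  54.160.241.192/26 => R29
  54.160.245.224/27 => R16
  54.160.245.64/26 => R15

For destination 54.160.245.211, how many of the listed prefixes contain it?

Prefixes containing 54.160.245.211:
  52.0.0.0/6 (52.0.0.0 - 55.255.255.255)
  54.0.0.0/7 (54.0.0.0 - 55.255.255.255)
  54.160.224.0/19 (54.160.224.0 - 54.160.255.255)
Total matching entries: 3.

3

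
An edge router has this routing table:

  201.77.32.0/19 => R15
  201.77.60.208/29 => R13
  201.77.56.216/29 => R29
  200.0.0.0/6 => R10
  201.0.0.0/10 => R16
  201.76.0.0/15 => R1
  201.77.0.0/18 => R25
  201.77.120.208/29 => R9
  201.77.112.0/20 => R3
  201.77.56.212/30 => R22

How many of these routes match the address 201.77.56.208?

4

Prefixes containing 201.77.56.208:
  200.0.0.0/6 (200.0.0.0 - 203.255.255.255)
  201.76.0.0/15 (201.76.0.0 - 201.77.255.255)
  201.77.0.0/18 (201.77.0.0 - 201.77.63.255)
  201.77.32.0/19 (201.77.32.0 - 201.77.63.255)
Total matching entries: 4.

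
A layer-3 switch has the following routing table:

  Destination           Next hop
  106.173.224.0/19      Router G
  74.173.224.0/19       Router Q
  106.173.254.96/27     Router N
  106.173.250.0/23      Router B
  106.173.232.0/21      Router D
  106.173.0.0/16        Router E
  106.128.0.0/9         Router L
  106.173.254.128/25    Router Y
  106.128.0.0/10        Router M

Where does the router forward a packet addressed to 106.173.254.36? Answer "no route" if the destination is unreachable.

Router G

Routes whose prefix contains 106.173.254.36:
  106.128.0.0/9 (106.128.0.0 - 106.255.255.255) -> Router L
  106.128.0.0/10 (106.128.0.0 - 106.191.255.255) -> Router M
  106.173.0.0/16 (106.173.0.0 - 106.173.255.255) -> Router E
  106.173.224.0/19 (106.173.224.0 - 106.173.255.255) -> Router G
More-specific entries that do NOT match:
  106.173.254.96/27 (106.173.254.96 - 106.173.254.127) does not contain 106.173.254.36
  106.173.254.128/25 (106.173.254.128 - 106.173.254.255) does not contain 106.173.254.36
  106.173.250.0/23 (106.173.250.0 - 106.173.251.255) does not contain 106.173.254.36
  106.173.232.0/21 (106.173.232.0 - 106.173.239.255) does not contain 106.173.254.36
Longest matching prefix is /19 -> next hop Router G.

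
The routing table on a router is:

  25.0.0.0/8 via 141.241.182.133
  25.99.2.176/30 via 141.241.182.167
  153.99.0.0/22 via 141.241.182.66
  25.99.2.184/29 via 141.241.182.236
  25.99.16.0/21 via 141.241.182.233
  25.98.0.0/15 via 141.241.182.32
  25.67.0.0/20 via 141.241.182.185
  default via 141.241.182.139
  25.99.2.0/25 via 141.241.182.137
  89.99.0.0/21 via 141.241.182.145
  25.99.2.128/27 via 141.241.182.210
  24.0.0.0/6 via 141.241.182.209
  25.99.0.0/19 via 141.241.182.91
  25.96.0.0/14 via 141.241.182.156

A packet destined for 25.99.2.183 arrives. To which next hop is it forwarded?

141.241.182.91

Routes whose prefix contains 25.99.2.183:
  0.0.0.0/0 (default, matches everything) -> 141.241.182.139
  24.0.0.0/6 (24.0.0.0 - 27.255.255.255) -> 141.241.182.209
  25.0.0.0/8 (25.0.0.0 - 25.255.255.255) -> 141.241.182.133
  25.96.0.0/14 (25.96.0.0 - 25.99.255.255) -> 141.241.182.156
  25.98.0.0/15 (25.98.0.0 - 25.99.255.255) -> 141.241.182.32
  25.99.0.0/19 (25.99.0.0 - 25.99.31.255) -> 141.241.182.91
More-specific entries that do NOT match:
  25.99.2.176/30 (25.99.2.176 - 25.99.2.179) does not contain 25.99.2.183
  25.99.2.184/29 (25.99.2.184 - 25.99.2.191) does not contain 25.99.2.183
  25.99.2.128/27 (25.99.2.128 - 25.99.2.159) does not contain 25.99.2.183
  25.99.2.0/25 (25.99.2.0 - 25.99.2.127) does not contain 25.99.2.183
  153.99.0.0/22 (153.99.0.0 - 153.99.3.255) does not contain 25.99.2.183
  25.99.16.0/21 (25.99.16.0 - 25.99.23.255) does not contain 25.99.2.183
  89.99.0.0/21 (89.99.0.0 - 89.99.7.255) does not contain 25.99.2.183
  25.67.0.0/20 (25.67.0.0 - 25.67.15.255) does not contain 25.99.2.183
Longest matching prefix is /19 -> next hop 141.241.182.91.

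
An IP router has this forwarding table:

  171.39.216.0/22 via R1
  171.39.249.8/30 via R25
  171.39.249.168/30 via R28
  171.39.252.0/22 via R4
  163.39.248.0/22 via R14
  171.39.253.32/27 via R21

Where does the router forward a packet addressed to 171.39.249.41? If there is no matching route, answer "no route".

no route

No entry's prefix contains 171.39.249.41; there is no default route.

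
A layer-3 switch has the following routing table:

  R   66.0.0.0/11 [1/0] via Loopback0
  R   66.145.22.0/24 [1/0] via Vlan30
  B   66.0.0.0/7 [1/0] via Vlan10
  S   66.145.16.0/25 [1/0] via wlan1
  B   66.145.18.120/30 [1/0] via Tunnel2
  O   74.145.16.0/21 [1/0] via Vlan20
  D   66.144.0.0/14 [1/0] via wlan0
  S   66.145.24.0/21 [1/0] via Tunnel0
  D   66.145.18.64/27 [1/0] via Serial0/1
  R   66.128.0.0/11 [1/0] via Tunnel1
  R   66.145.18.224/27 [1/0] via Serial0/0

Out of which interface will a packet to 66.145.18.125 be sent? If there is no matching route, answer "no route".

wlan0

Routes whose prefix contains 66.145.18.125:
  66.0.0.0/7 (66.0.0.0 - 67.255.255.255) -> Vlan10
  66.128.0.0/11 (66.128.0.0 - 66.159.255.255) -> Tunnel1
  66.144.0.0/14 (66.144.0.0 - 66.147.255.255) -> wlan0
More-specific entries that do NOT match:
  66.145.18.120/30 (66.145.18.120 - 66.145.18.123) does not contain 66.145.18.125
  66.145.18.64/27 (66.145.18.64 - 66.145.18.95) does not contain 66.145.18.125
  66.145.18.224/27 (66.145.18.224 - 66.145.18.255) does not contain 66.145.18.125
  66.145.16.0/25 (66.145.16.0 - 66.145.16.127) does not contain 66.145.18.125
  66.145.22.0/24 (66.145.22.0 - 66.145.22.255) does not contain 66.145.18.125
  74.145.16.0/21 (74.145.16.0 - 74.145.23.255) does not contain 66.145.18.125
  66.145.24.0/21 (66.145.24.0 - 66.145.31.255) does not contain 66.145.18.125
Longest matching prefix is /14 -> interface wlan0.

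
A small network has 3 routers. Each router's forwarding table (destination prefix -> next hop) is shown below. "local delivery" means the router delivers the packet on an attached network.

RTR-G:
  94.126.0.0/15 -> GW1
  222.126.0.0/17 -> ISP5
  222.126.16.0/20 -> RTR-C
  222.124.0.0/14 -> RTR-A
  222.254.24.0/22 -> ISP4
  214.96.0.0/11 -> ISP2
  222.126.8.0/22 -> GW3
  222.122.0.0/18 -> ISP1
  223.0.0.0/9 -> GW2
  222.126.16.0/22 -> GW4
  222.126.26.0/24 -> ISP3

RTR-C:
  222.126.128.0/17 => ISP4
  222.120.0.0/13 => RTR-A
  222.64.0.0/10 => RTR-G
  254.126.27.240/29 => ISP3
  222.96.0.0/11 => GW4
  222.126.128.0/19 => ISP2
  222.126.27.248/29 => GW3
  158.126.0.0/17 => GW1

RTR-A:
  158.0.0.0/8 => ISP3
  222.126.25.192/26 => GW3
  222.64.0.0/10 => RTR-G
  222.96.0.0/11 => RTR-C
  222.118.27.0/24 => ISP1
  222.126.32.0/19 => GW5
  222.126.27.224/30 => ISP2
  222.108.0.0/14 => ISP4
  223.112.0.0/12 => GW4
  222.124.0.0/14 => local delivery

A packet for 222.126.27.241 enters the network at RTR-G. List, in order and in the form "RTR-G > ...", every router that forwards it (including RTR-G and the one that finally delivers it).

RTR-G > RTR-C > RTR-A

At RTR-G: longest match for 222.126.27.241 is 222.126.16.0/20 -> RTR-C
At RTR-C: longest match for 222.126.27.241 is 222.120.0.0/13 -> RTR-A
At RTR-A: longest match for 222.126.27.241 is 222.124.0.0/14 -> local delivery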